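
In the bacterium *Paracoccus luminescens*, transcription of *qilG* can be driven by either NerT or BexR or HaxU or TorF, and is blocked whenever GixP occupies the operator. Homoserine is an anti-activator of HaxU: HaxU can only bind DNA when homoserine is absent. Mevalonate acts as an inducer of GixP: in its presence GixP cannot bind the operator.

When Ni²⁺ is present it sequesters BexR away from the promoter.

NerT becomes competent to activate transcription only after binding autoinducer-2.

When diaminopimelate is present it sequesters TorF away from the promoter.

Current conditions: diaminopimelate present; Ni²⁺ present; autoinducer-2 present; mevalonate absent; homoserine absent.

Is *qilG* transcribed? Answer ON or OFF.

OFF

Autoinducer-2 is present, so NerT is active.
Mevalonate is absent, so GixP is active.
Ni²⁺ is present, so BexR is inactive.
Homoserine is absent, so HaxU is active.
Diaminopimelate is present, so TorF is inactive.
With repressor GixP bound, *qilG* is not transcribed.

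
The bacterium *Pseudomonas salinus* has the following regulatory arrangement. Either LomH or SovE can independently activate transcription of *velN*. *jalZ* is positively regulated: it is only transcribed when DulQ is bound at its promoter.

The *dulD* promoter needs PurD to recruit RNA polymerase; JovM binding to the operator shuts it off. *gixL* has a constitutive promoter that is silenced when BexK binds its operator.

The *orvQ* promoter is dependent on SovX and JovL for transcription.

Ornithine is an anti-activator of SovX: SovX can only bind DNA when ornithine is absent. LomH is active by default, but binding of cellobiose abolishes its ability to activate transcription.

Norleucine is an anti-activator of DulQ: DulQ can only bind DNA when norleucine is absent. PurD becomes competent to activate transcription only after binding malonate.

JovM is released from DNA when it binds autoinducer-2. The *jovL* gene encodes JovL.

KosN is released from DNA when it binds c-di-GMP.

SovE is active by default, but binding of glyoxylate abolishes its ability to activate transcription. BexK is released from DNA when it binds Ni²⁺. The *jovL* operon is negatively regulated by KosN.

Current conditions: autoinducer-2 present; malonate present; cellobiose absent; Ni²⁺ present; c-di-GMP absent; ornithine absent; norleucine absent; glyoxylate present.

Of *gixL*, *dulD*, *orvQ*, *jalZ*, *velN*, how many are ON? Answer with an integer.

4

Ni²⁺ is present, so BexK is inactive.
With no repressor bound, *gixL* is transcribed.
→ *gixL* is ON.
Malonate is present, so PurD is active.
Autoinducer-2 is present, so JovM is inactive.
No repressor is bound and PurD is active, so *dulD* is transcribed.
→ *dulD* is ON.
Ornithine is absent, so SovX is active.
c-di-GMP is absent, so KosN is active.
With repressor KosN bound, *jovL* is not transcribed.
So JovL is not produced.
Required activator JovL is absent, so *orvQ* is not transcribed.
→ *orvQ* is OFF.
Norleucine is absent, so DulQ is active.
No repressor is bound and DulQ is active, so *jalZ* is transcribed.
→ *jalZ* is ON.
Cellobiose is absent, so LomH is active.
Glyoxylate is present, so SovE is inactive.
Activator LomH is present, so *velN* is transcribed.
→ *velN* is ON.
4 of the 5 genes are transcribed.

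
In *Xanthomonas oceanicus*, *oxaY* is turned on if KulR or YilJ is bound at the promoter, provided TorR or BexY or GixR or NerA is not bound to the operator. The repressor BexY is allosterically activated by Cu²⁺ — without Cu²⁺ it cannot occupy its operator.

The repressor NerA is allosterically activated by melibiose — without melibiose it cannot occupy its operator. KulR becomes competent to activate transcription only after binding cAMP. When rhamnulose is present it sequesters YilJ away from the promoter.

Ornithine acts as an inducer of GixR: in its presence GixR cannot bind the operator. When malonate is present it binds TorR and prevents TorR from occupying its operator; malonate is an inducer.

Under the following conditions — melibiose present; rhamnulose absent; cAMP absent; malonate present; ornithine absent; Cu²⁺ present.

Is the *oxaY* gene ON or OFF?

cAMP is absent, so KulR is inactive.
Rhamnulose is absent, so YilJ is active.
Malonate is present, so TorR is inactive.
Cu²⁺ is present, so BexY is active.
Ornithine is absent, so GixR is active.
Melibiose is present, so NerA is active.
With repressor BexY bound, *oxaY* is not transcribed.

OFF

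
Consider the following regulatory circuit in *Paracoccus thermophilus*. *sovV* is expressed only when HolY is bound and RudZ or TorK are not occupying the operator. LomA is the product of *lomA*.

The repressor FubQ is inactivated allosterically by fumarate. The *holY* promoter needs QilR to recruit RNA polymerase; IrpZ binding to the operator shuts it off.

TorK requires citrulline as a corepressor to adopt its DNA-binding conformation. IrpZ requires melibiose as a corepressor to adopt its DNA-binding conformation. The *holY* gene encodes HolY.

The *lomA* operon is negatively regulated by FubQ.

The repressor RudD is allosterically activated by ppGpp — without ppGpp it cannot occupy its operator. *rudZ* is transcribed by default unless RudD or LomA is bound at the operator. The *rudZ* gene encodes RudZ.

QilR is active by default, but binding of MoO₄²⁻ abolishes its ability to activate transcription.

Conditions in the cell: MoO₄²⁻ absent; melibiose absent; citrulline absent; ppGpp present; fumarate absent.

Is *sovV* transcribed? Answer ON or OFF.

MoO₄²⁻ is absent, so QilR is active.
Melibiose is absent, so IrpZ is inactive.
No repressor is bound and QilR is active, so *holY* is transcribed.
So HolY is produced and active.
ppGpp is present, so RudD is active.
Fumarate is absent, so FubQ is active.
With repressor FubQ bound, *lomA* is not transcribed.
So LomA is not produced.
With repressor RudD bound, *rudZ* is not transcribed.
So RudZ is not produced.
Citrulline is absent, so TorK is inactive.
No repressor is bound and HolY is active, so *sovV* is transcribed.

ON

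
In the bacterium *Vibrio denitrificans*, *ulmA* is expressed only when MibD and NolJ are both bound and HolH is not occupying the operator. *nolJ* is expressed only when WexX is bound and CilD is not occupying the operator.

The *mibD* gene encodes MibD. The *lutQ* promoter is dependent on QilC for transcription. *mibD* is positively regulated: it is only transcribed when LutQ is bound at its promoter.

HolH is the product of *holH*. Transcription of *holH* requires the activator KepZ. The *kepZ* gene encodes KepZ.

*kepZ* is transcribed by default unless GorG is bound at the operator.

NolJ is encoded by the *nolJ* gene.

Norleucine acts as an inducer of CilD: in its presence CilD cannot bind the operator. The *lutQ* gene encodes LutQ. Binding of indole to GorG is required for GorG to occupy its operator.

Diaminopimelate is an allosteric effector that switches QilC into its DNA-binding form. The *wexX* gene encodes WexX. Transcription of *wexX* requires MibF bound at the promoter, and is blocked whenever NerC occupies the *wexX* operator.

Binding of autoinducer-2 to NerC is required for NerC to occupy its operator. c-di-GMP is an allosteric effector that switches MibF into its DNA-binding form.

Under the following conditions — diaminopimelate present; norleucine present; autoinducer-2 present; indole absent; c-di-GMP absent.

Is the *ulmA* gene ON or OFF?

Indole is absent, so GorG is inactive.
With no repressor bound, *kepZ* is transcribed.
So KepZ is produced and active.
No repressor is bound and KepZ is active, so *holH* is transcribed.
So HolH is produced and active.
Diaminopimelate is present, so QilC is active.
No repressor is bound and QilC is active, so *lutQ* is transcribed.
So LutQ is produced and active.
No repressor is bound and LutQ is active, so *mibD* is transcribed.
So MibD is produced and active.
c-di-GMP is absent, so MibF is inactive.
Autoinducer-2 is present, so NerC is active.
With repressor NerC bound, *wexX* is not transcribed.
So WexX is not produced.
Norleucine is present, so CilD is inactive.
Required activator WexX is absent, so *nolJ* is not transcribed.
So NolJ is not produced.
With repressor HolH bound, *ulmA* is not transcribed.

OFF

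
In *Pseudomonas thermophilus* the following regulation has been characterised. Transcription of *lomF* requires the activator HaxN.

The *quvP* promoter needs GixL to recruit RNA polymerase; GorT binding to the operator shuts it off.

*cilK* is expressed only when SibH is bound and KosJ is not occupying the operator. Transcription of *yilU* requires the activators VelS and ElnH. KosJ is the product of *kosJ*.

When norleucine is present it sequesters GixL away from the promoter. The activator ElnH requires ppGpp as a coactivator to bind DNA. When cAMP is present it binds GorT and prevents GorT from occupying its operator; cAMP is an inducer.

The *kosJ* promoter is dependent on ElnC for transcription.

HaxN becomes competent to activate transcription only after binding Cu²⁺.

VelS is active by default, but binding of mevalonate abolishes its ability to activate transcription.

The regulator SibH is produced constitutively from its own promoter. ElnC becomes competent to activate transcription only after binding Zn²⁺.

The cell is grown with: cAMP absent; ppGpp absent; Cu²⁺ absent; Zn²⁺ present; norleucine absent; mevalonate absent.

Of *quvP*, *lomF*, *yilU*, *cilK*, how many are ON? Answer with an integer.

cAMP is absent, so GorT is active.
Norleucine is absent, so GixL is active.
With repressor GorT bound, *quvP* is not transcribed.
→ *quvP* is OFF.
Cu²⁺ is absent, so HaxN is inactive.
Required activator HaxN is absent, so *lomF* is not transcribed.
→ *lomF* is OFF.
Mevalonate is absent, so VelS is active.
ppGpp is absent, so ElnH is inactive.
Required activator ElnH is absent, so *yilU* is not transcribed.
→ *yilU* is OFF.
SibH is produced constitutively and is active.
Zn²⁺ is present, so ElnC is active.
No repressor is bound and ElnC is active, so *kosJ* is transcribed.
So KosJ is produced and active.
With repressor KosJ bound, *cilK* is not transcribed.
→ *cilK* is OFF.
0 of the 4 genes are transcribed.

0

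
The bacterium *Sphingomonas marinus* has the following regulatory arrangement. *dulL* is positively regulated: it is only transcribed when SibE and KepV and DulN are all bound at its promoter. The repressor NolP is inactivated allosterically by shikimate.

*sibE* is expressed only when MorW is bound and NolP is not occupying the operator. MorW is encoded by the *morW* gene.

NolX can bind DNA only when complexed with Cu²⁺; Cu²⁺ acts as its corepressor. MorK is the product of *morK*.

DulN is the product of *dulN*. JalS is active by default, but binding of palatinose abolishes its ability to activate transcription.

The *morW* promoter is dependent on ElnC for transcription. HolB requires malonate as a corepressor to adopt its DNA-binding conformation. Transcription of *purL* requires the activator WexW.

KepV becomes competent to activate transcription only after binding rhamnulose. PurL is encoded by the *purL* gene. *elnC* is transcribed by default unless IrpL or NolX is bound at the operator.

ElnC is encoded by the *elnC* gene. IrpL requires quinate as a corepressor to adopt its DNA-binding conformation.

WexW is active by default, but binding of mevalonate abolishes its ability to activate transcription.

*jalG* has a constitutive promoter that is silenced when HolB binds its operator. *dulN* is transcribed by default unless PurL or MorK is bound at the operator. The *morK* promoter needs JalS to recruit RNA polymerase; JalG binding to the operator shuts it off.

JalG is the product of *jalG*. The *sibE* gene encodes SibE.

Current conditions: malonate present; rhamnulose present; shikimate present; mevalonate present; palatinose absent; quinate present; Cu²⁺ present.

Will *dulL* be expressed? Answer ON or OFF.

Quinate is present, so IrpL is active.
Cu²⁺ is present, so NolX is active.
With repressor IrpL bound, *elnC* is not transcribed.
So ElnC is not produced.
Required activator ElnC is absent, so *morW* is not transcribed.
So MorW is not produced.
Shikimate is present, so NolP is inactive.
Required activator MorW is absent, so *sibE* is not transcribed.
So SibE is not produced.
Rhamnulose is present, so KepV is active.
Mevalonate is present, so WexW is inactive.
Required activator WexW is absent, so *purL* is not transcribed.
So PurL is not produced.
Malonate is present, so HolB is active.
With repressor HolB bound, *jalG* is not transcribed.
So JalG is not produced.
Palatinose is absent, so JalS is active.
No repressor is bound and JalS is active, so *morK* is transcribed.
So MorK is produced and active.
With repressor MorK bound, *dulN* is not transcribed.
So DulN is not produced.
Required activator SibE is absent, so *dulL* is not transcribed.

OFF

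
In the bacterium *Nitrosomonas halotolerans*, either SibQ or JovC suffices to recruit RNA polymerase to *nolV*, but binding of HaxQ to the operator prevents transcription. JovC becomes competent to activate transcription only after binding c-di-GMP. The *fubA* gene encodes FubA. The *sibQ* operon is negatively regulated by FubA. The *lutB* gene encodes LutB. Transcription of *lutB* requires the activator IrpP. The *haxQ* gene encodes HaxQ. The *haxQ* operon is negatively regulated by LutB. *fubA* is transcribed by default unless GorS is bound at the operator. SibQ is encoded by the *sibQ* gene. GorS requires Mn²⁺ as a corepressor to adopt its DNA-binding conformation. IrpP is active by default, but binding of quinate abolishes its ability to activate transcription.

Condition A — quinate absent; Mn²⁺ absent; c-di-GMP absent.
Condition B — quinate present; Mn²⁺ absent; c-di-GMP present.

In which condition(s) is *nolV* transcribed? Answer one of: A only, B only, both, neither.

neither

Condition A:
Quinate is absent, so IrpP is active.
No repressor is bound and IrpP is active, so *lutB* is transcribed.
So LutB is produced and active.
With repressor LutB bound, *haxQ* is not transcribed.
So HaxQ is not produced.
Mn²⁺ is absent, so GorS is inactive.
With no repressor bound, *fubA* is transcribed.
So FubA is produced and active.
With repressor FubA bound, *sibQ* is not transcribed.
So SibQ is not produced.
c-di-GMP is absent, so JovC is inactive.
No activator is available at the *nolV* promoter, so *nolV* is not transcribed.
→ *nolV* is OFF in A.
Condition B:
Quinate is present, so IrpP is inactive.
Required activator IrpP is absent, so *lutB* is not transcribed.
So LutB is not produced.
With no repressor bound, *haxQ* is transcribed.
So HaxQ is produced and active.
Mn²⁺ is absent, so GorS is inactive.
With no repressor bound, *fubA* is transcribed.
So FubA is produced and active.
With repressor FubA bound, *sibQ* is not transcribed.
So SibQ is not produced.
c-di-GMP is present, so JovC is active.
With repressor HaxQ bound, *nolV* is not transcribed.
→ *nolV* is OFF in B.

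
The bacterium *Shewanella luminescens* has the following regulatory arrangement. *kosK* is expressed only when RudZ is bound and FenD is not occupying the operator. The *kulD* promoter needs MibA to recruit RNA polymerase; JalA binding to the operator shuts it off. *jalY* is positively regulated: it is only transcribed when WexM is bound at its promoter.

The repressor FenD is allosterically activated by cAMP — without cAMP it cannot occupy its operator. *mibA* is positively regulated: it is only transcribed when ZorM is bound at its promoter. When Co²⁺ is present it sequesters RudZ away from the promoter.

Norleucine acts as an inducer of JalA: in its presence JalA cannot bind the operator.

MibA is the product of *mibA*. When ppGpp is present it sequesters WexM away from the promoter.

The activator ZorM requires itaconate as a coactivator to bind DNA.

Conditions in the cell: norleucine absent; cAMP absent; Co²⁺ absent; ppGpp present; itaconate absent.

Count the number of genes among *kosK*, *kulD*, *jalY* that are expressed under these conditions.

1

Co²⁺ is absent, so RudZ is active.
cAMP is absent, so FenD is inactive.
No repressor is bound and RudZ is active, so *kosK* is transcribed.
→ *kosK* is ON.
Norleucine is absent, so JalA is active.
Itaconate is absent, so ZorM is inactive.
Required activator ZorM is absent, so *mibA* is not transcribed.
So MibA is not produced.
With repressor JalA bound, *kulD* is not transcribed.
→ *kulD* is OFF.
ppGpp is present, so WexM is inactive.
Required activator WexM is absent, so *jalY* is not transcribed.
→ *jalY* is OFF.
1 of the 3 genes is transcribed.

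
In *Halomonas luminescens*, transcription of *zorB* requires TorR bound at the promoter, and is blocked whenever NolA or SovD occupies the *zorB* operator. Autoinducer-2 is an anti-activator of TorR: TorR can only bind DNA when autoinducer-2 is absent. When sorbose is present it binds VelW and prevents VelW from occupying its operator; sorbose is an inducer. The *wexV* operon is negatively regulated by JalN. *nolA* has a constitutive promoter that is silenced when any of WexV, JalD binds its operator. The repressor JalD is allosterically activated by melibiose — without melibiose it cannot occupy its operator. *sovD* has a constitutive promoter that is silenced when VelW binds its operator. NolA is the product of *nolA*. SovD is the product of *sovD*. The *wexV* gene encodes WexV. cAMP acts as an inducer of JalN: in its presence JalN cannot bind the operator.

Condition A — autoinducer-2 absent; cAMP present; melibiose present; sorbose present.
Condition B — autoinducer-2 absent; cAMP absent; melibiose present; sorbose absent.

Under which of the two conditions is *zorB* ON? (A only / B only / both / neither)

B only

Condition A:
Autoinducer-2 is absent, so TorR is active.
cAMP is present, so JalN is inactive.
With no repressor bound, *wexV* is transcribed.
So WexV is produced and active.
Melibiose is present, so JalD is active.
With repressor WexV bound, *nolA* is not transcribed.
So NolA is not produced.
Sorbose is present, so VelW is inactive.
With no repressor bound, *sovD* is transcribed.
So SovD is produced and active.
With repressor SovD bound, *zorB* is not transcribed.
→ *zorB* is OFF in A.
Condition B:
Autoinducer-2 is absent, so TorR is active.
cAMP is absent, so JalN is active.
With repressor JalN bound, *wexV* is not transcribed.
So WexV is not produced.
Melibiose is present, so JalD is active.
With repressor JalD bound, *nolA* is not transcribed.
So NolA is not produced.
Sorbose is absent, so VelW is active.
With repressor VelW bound, *sovD* is not transcribed.
So SovD is not produced.
No repressor is bound and TorR is active, so *zorB* is transcribed.
→ *zorB* is ON in B.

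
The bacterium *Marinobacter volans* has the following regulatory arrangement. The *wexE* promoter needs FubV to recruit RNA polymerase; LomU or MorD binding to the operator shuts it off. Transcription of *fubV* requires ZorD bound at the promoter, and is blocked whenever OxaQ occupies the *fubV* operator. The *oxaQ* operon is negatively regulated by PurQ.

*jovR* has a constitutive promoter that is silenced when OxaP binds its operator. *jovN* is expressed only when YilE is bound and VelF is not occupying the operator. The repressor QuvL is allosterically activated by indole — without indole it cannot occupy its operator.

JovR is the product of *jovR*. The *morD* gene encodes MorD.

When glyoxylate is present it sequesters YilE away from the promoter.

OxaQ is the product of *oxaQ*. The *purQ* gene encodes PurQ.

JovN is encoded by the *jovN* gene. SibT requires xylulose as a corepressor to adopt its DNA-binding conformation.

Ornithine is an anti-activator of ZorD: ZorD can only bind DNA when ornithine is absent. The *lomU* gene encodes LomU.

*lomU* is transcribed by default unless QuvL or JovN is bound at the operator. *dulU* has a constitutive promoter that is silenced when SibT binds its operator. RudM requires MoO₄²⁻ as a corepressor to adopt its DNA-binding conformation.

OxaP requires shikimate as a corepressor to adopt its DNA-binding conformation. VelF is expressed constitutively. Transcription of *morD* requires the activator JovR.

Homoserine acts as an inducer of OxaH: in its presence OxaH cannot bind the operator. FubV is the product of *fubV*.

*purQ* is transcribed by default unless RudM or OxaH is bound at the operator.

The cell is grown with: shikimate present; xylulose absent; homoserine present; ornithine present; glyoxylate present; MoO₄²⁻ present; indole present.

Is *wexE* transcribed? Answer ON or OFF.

Ornithine is present, so ZorD is inactive.
MoO₄²⁻ is present, so RudM is active.
Homoserine is present, so OxaH is inactive.
With repressor RudM bound, *purQ* is not transcribed.
So PurQ is not produced.
With no repressor bound, *oxaQ* is transcribed.
So OxaQ is produced and active.
With repressor OxaQ bound, *fubV* is not transcribed.
So FubV is not produced.
Indole is present, so QuvL is active.
Glyoxylate is present, so YilE is inactive.
VelF is produced constitutively and is active.
With repressor VelF bound, *jovN* is not transcribed.
So JovN is not produced.
With repressor QuvL bound, *lomU* is not transcribed.
So LomU is not produced.
Shikimate is present, so OxaP is active.
With repressor OxaP bound, *jovR* is not transcribed.
So JovR is not produced.
Required activator JovR is absent, so *morD* is not transcribed.
So MorD is not produced.
Required activator FubV is absent, so *wexE* is not transcribed.

OFF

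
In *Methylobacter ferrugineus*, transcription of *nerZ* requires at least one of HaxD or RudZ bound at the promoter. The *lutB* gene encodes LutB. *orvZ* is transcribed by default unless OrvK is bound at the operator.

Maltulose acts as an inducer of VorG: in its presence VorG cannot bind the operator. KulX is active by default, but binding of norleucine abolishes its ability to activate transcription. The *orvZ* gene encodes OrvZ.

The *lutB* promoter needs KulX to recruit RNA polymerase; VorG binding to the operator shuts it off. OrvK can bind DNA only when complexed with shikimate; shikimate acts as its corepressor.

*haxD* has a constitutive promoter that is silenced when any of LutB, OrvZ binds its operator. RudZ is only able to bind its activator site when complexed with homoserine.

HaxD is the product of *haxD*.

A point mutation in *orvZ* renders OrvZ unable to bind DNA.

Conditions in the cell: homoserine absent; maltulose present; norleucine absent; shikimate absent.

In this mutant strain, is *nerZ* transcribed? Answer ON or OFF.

Norleucine is absent, so KulX is active.
Maltulose is present, so VorG is inactive.
No repressor is bound and KulX is active, so *lutB* is transcribed.
So LutB is produced and active.
OrvZ is non-functional in this strain, so it has no effect.
With repressor LutB bound, *haxD* is not transcribed.
So HaxD is not produced.
Homoserine is absent, so RudZ is inactive.
No activator is available at the *nerZ* promoter, so *nerZ* is not transcribed.

OFF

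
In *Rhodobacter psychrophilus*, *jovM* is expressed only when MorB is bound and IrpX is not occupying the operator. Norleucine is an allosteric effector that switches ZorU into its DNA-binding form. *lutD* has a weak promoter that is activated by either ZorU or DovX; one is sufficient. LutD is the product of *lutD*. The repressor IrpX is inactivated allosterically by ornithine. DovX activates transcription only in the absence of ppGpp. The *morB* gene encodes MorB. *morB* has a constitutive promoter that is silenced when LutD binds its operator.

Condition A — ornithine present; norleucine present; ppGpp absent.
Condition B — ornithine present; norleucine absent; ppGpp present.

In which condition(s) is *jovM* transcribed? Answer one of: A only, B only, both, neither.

Condition A:
Ornithine is present, so IrpX is inactive.
Norleucine is present, so ZorU is active.
ppGpp is absent, so DovX is active.
Activator ZorU is present, so *lutD* is transcribed.
So LutD is produced and active.
With repressor LutD bound, *morB* is not transcribed.
So MorB is not produced.
Required activator MorB is absent, so *jovM* is not transcribed.
→ *jovM* is OFF in A.
Condition B:
Ornithine is present, so IrpX is inactive.
Norleucine is absent, so ZorU is inactive.
ppGpp is present, so DovX is inactive.
No activator is available at the *lutD* promoter, so *lutD* is not transcribed.
So LutD is not produced.
With no repressor bound, *morB* is transcribed.
So MorB is produced and active.
No repressor is bound and MorB is active, so *jovM* is transcribed.
→ *jovM* is ON in B.

B only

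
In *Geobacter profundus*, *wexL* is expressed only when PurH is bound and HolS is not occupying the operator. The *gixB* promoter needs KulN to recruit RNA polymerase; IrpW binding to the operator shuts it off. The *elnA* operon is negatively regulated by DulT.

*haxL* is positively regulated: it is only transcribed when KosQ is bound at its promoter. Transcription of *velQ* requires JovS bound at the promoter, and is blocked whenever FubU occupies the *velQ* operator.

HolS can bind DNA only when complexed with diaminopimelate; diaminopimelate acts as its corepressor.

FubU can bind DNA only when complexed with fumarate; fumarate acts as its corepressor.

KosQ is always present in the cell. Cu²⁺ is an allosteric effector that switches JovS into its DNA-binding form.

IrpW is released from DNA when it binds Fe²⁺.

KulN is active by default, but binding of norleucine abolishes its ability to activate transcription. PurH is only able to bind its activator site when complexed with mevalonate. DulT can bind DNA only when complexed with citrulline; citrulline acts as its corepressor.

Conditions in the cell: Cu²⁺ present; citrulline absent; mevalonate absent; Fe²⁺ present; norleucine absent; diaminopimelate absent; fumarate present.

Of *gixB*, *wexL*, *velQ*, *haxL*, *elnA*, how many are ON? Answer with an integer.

3

Fe²⁺ is present, so IrpW is inactive.
Norleucine is absent, so KulN is active.
No repressor is bound and KulN is active, so *gixB* is transcribed.
→ *gixB* is ON.
Diaminopimelate is absent, so HolS is inactive.
Mevalonate is absent, so PurH is inactive.
Required activator PurH is absent, so *wexL* is not transcribed.
→ *wexL* is OFF.
Cu²⁺ is present, so JovS is active.
Fumarate is present, so FubU is active.
With repressor FubU bound, *velQ* is not transcribed.
→ *velQ* is OFF.
KosQ is produced constitutively and is active.
No repressor is bound and KosQ is active, so *haxL* is transcribed.
→ *haxL* is ON.
Citrulline is absent, so DulT is inactive.
With no repressor bound, *elnA* is transcribed.
→ *elnA* is ON.
3 of the 5 genes are transcribed.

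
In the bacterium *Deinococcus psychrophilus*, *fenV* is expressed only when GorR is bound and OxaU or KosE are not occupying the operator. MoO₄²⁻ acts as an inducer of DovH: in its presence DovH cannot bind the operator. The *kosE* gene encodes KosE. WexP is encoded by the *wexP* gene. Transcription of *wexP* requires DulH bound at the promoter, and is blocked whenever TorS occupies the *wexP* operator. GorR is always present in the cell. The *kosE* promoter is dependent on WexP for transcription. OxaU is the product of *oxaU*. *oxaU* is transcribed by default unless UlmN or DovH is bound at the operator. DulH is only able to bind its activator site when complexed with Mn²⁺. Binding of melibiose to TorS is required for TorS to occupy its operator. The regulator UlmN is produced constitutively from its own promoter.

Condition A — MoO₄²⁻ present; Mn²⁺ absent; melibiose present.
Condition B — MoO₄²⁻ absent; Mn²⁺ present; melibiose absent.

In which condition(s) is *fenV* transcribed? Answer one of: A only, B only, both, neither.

A only

Condition A:
UlmN is produced constitutively and is active.
MoO₄²⁻ is present, so DovH is inactive.
With repressor UlmN bound, *oxaU* is not transcribed.
So OxaU is not produced.
GorR is produced constitutively and is active.
Mn²⁺ is absent, so DulH is inactive.
Melibiose is present, so TorS is active.
With repressor TorS bound, *wexP* is not transcribed.
So WexP is not produced.
Required activator WexP is absent, so *kosE* is not transcribed.
So KosE is not produced.
No repressor is bound and GorR is active, so *fenV* is transcribed.
→ *fenV* is ON in A.
Condition B:
UlmN is produced constitutively and is active.
MoO₄²⁻ is absent, so DovH is active.
With repressor UlmN bound, *oxaU* is not transcribed.
So OxaU is not produced.
GorR is produced constitutively and is active.
Mn²⁺ is present, so DulH is active.
Melibiose is absent, so TorS is inactive.
No repressor is bound and DulH is active, so *wexP* is transcribed.
So WexP is produced and active.
No repressor is bound and WexP is active, so *kosE* is transcribed.
So KosE is produced and active.
With repressor KosE bound, *fenV* is not transcribed.
→ *fenV* is OFF in B.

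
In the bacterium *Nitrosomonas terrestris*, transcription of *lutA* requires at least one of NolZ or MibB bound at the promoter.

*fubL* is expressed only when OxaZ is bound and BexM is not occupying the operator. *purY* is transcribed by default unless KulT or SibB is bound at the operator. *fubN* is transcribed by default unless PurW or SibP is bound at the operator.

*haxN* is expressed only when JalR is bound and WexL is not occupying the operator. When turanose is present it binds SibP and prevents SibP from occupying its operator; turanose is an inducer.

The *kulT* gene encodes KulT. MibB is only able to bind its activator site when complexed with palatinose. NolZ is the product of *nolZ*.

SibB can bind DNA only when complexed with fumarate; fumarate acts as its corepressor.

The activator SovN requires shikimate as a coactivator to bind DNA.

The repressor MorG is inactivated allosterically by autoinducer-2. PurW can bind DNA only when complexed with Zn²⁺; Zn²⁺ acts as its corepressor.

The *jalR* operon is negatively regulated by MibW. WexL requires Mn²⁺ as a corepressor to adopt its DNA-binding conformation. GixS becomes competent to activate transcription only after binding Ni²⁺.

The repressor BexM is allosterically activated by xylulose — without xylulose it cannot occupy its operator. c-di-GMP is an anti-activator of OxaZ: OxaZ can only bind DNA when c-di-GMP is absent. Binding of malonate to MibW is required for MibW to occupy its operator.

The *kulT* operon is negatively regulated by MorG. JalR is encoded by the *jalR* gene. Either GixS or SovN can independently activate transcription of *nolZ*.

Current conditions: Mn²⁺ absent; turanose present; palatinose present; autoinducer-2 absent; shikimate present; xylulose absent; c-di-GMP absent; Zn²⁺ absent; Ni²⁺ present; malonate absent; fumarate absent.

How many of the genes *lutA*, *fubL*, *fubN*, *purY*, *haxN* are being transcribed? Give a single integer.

Ni²⁺ is present, so GixS is active.
Shikimate is present, so SovN is active.
Activator GixS is present, so *nolZ* is transcribed.
So NolZ is produced and active.
Palatinose is present, so MibB is active.
Activator NolZ is present, so *lutA* is transcribed.
→ *lutA* is ON.
c-di-GMP is absent, so OxaZ is active.
Xylulose is absent, so BexM is inactive.
No repressor is bound and OxaZ is active, so *fubL* is transcribed.
→ *fubL* is ON.
Zn²⁺ is absent, so PurW is inactive.
Turanose is present, so SibP is inactive.
With no repressor bound, *fubN* is transcribed.
→ *fubN* is ON.
Autoinducer-2 is absent, so MorG is active.
With repressor MorG bound, *kulT* is not transcribed.
So KulT is not produced.
Fumarate is absent, so SibB is inactive.
With no repressor bound, *purY* is transcribed.
→ *purY* is ON.
Malonate is absent, so MibW is inactive.
With no repressor bound, *jalR* is transcribed.
So JalR is produced and active.
Mn²⁺ is absent, so WexL is inactive.
No repressor is bound and JalR is active, so *haxN* is transcribed.
→ *haxN* is ON.
5 of the 5 genes are transcribed.

5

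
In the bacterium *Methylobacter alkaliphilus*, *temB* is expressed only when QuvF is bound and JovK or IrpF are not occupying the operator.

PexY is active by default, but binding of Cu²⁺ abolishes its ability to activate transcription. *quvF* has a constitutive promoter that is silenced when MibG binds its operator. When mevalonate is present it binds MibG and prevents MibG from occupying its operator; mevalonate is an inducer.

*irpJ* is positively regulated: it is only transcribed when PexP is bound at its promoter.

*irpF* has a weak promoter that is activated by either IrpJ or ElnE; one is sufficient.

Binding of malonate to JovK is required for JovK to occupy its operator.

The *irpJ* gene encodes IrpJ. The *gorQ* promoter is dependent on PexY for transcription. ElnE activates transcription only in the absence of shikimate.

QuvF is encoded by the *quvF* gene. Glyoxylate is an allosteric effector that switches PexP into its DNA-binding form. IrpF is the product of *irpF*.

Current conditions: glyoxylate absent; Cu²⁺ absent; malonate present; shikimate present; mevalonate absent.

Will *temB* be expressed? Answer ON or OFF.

Mevalonate is absent, so MibG is active.
With repressor MibG bound, *quvF* is not transcribed.
So QuvF is not produced.
Malonate is present, so JovK is active.
Glyoxylate is absent, so PexP is inactive.
Required activator PexP is absent, so *irpJ* is not transcribed.
So IrpJ is not produced.
Shikimate is present, so ElnE is inactive.
No activator is available at the *irpF* promoter, so *irpF* is not transcribed.
So IrpF is not produced.
With repressor JovK bound, *temB* is not transcribed.

OFF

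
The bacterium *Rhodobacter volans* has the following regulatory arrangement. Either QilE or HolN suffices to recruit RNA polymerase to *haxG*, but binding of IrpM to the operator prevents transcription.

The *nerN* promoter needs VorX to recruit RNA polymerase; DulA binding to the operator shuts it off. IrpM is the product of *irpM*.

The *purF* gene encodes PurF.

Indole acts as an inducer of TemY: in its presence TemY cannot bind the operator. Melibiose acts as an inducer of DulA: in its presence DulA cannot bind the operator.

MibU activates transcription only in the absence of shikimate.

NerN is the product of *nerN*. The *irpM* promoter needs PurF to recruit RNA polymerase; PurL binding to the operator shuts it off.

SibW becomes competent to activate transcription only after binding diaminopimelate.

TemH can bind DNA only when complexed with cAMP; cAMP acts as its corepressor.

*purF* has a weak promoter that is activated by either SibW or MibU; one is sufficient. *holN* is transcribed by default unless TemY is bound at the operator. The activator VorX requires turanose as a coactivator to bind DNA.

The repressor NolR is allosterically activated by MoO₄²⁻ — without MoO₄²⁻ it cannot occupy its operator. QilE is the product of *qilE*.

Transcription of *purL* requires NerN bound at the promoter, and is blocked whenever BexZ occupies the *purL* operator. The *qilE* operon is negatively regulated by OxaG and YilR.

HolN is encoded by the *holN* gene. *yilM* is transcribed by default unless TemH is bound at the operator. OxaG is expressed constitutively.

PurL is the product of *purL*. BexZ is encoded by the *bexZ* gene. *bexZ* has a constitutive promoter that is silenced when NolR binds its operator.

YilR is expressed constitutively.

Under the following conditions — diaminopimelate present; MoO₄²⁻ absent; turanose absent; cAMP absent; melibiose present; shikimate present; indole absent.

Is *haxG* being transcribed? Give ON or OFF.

OxaG is produced constitutively and is active.
YilR is produced constitutively and is active.
With repressor OxaG bound, *qilE* is not transcribed.
So QilE is not produced.
Indole is absent, so TemY is active.
With repressor TemY bound, *holN* is not transcribed.
So HolN is not produced.
Diaminopimelate is present, so SibW is active.
Shikimate is present, so MibU is inactive.
Activator SibW is present, so *purF* is transcribed.
So PurF is produced and active.
MoO₄²⁻ is absent, so NolR is inactive.
With no repressor bound, *bexZ* is transcribed.
So BexZ is produced and active.
Turanose is absent, so VorX is inactive.
Melibiose is present, so DulA is inactive.
Required activator VorX is absent, so *nerN* is not transcribed.
So NerN is not produced.
With repressor BexZ bound, *purL* is not transcribed.
So PurL is not produced.
No repressor is bound and PurF is active, so *irpM* is transcribed.
So IrpM is produced and active.
With repressor IrpM bound, *haxG* is not transcribed.

OFF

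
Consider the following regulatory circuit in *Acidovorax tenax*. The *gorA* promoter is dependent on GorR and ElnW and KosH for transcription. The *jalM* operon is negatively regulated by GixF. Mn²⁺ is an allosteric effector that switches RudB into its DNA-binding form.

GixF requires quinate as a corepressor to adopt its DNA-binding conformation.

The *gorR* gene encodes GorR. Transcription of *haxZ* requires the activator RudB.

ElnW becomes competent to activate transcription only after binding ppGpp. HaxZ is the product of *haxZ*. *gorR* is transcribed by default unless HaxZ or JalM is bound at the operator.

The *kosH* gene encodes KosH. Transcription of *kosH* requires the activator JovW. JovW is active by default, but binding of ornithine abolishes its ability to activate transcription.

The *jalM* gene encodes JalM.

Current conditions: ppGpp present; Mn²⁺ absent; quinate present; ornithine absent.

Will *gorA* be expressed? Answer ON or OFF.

ON

Mn²⁺ is absent, so RudB is inactive.
Required activator RudB is absent, so *haxZ* is not transcribed.
So HaxZ is not produced.
Quinate is present, so GixF is active.
With repressor GixF bound, *jalM* is not transcribed.
So JalM is not produced.
With no repressor bound, *gorR* is transcribed.
So GorR is produced and active.
ppGpp is present, so ElnW is active.
Ornithine is absent, so JovW is active.
No repressor is bound and JovW is active, so *kosH* is transcribed.
So KosH is produced and active.
No repressor is bound and GorR and ElnW and KosH are active, so *gorA* is transcribed.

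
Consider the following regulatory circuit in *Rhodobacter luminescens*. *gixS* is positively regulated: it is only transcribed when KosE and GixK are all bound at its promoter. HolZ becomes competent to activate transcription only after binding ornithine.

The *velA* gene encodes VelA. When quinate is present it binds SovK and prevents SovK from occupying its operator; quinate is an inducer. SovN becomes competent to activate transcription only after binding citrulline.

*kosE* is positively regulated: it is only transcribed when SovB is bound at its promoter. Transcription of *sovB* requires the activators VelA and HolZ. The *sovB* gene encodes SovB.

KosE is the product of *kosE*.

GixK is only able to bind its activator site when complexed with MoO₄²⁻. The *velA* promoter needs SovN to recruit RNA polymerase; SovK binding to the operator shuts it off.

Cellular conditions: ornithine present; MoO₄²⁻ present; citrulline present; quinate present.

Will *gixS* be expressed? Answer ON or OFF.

ON

Quinate is present, so SovK is inactive.
Citrulline is present, so SovN is active.
No repressor is bound and SovN is active, so *velA* is transcribed.
So VelA is produced and active.
Ornithine is present, so HolZ is active.
No repressor is bound and VelA and HolZ are active, so *sovB* is transcribed.
So SovB is produced and active.
No repressor is bound and SovB is active, so *kosE* is transcribed.
So KosE is produced and active.
MoO₄²⁻ is present, so GixK is active.
No repressor is bound and KosE and GixK are active, so *gixS* is transcribed.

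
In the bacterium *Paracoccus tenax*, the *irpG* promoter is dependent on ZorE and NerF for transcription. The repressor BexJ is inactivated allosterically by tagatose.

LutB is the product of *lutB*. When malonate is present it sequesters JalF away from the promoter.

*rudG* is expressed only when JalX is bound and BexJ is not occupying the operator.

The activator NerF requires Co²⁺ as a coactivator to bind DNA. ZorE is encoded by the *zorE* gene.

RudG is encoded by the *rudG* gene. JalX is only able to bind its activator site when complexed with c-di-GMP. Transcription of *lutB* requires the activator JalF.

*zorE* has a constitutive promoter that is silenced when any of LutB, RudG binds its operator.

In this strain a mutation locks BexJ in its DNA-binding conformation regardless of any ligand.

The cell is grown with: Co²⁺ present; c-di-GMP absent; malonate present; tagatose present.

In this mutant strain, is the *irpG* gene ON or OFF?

ON

Malonate is present, so JalF is inactive.
Required activator JalF is absent, so *lutB* is not transcribed.
So LutB is not produced.
c-di-GMP is absent, so JalX is inactive.
BexJ is constitutively active in this strain.
With repressor BexJ bound, *rudG* is not transcribed.
So RudG is not produced.
With no repressor bound, *zorE* is transcribed.
So ZorE is produced and active.
Co²⁺ is present, so NerF is active.
No repressor is bound and ZorE and NerF are active, so *irpG* is transcribed.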